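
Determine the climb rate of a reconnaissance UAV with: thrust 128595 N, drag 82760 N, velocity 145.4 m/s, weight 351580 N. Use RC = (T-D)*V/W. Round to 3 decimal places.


Step 1: Excess thrust = T - D = 128595 - 82760 = 45835 N
Step 2: Excess power = 45835 * 145.4 = 6664409.0 W
Step 3: RC = 6664409.0 / 351580 = 18.956 m/s

18.956


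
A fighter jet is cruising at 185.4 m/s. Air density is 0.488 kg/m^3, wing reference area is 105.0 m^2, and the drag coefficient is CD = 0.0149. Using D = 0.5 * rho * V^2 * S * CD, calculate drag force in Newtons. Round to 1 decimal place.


Step 1: Dynamic pressure q = 0.5 * 0.488 * 185.4^2 = 8387.051 Pa
Step 2: Drag D = q * S * CD = 8387.051 * 105.0 * 0.0149
Step 3: D = 13121.5 N

13121.5


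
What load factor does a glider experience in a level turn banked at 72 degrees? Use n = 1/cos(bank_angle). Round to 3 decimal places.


Step 1: Convert 72 degrees to radians = 1.256637
Step 2: cos(72 deg) = 0.309017
Step 3: n = 1 / 0.309017 = 3.236

3.236


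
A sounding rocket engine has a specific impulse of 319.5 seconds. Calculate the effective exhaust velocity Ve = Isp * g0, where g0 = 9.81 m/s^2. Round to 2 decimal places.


Step 1: Ve = Isp * g0 = 319.5 * 9.81
Step 2: Ve = 3134.30 m/s

3134.30


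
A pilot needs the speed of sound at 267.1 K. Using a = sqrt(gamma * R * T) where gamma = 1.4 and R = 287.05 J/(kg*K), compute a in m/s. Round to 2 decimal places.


Step 1: gamma * R * T = 1.4 * 287.05 * 267.1 = 107339.477
Step 2: a = sqrt(107339.477) = 327.63 m/s

327.63


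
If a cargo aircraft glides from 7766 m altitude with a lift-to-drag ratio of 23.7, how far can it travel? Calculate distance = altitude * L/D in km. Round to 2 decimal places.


Step 1: Glide distance = altitude * L/D = 7766 * 23.7 = 184054.2 m
Step 2: Convert to km: 184054.2 / 1000 = 184.05 km

184.05


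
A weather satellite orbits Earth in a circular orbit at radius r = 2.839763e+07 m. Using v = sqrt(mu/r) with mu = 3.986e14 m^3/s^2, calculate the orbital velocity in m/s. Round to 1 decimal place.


Step 1: mu / r = 3.986e14 / 2.839763e+07 = 14036382.6136
Step 2: v = sqrt(14036382.6136) = 3746.5 m/s

3746.5


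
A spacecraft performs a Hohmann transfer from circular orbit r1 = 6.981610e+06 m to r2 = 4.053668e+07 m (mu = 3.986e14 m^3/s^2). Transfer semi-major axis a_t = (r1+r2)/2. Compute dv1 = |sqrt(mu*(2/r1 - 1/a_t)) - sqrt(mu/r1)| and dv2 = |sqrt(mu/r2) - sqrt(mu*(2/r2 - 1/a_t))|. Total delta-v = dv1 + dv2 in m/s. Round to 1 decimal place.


Step 1: Transfer semi-major axis a_t = (6.981610e+06 + 4.053668e+07) / 2 = 2.375914e+07 m
Step 2: v1 (circular at r1) = sqrt(mu/r1) = 7555.98 m/s
Step 3: v_t1 = sqrt(mu*(2/r1 - 1/a_t)) = 9869.6 m/s
Step 4: dv1 = |9869.6 - 7555.98| = 2313.62 m/s
Step 5: v2 (circular at r2) = 3135.77 m/s, v_t2 = 1699.84 m/s
Step 6: dv2 = |3135.77 - 1699.84| = 1435.94 m/s
Step 7: Total delta-v = 2313.62 + 1435.94 = 3749.6 m/s

3749.6


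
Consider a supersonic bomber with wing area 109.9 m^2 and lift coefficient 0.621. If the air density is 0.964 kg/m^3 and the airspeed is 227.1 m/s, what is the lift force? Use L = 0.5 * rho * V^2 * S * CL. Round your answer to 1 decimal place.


Step 1: Calculate dynamic pressure q = 0.5 * 0.964 * 227.1^2 = 0.5 * 0.964 * 51574.41 = 24858.8656 Pa
Step 2: Multiply by wing area and lift coefficient: L = 24858.8656 * 109.9 * 0.621
Step 3: L = 2731989.3316 * 0.621 = 1696565.4 N

1696565.4


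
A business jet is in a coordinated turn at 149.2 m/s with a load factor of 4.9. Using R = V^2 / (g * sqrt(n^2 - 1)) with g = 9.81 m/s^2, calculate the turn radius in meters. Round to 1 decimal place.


Step 1: V^2 = 149.2^2 = 22260.64
Step 2: n^2 - 1 = 4.9^2 - 1 = 23.01
Step 3: sqrt(23.01) = 4.796874
Step 4: R = 22260.64 / (9.81 * 4.796874) = 473.1 m

473.1


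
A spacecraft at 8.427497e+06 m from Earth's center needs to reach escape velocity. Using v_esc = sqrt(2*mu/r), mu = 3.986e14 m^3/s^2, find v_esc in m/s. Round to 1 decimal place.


Step 1: 2*mu/r = 2 * 3.986e14 / 8.427497e+06 = 94595109.3189
Step 2: v_esc = sqrt(94595109.3189) = 9726.0 m/s

9726.0


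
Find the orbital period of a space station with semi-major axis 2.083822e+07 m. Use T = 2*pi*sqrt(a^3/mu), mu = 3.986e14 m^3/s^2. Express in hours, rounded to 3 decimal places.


Step 1: a^3 / mu = 9.048610e+21 / 3.986e14 = 2.270098e+07
Step 2: sqrt(2.270098e+07) = 4764.5543 s
Step 3: T = 2*pi * 4764.5543 = 29936.58 s
Step 4: T in hours = 29936.58 / 3600 = 8.316 hours

8.316


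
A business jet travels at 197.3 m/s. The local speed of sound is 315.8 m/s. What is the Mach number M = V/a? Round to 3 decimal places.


Step 1: M = V / a = 197.3 / 315.8
Step 2: M = 0.625

0.625


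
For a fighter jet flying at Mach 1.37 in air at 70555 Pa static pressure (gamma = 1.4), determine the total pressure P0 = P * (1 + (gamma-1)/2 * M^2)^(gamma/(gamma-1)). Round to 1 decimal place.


Step 1: (gamma-1)/2 * M^2 = 0.2 * 1.8769 = 0.37538
Step 2: 1 + 0.37538 = 1.37538
Step 3: Exponent gamma/(gamma-1) = 3.5
Step 4: P0 = 70555 * 1.37538^3.5 = 215281.8 Pa

215281.8


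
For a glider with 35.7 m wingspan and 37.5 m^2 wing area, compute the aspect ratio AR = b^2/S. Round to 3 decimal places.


Step 1: b^2 = 35.7^2 = 1274.49
Step 2: AR = 1274.49 / 37.5 = 33.986

33.986


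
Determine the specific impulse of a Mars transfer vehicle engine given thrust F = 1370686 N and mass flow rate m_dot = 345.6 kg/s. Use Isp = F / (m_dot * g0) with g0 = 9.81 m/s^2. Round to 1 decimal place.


Step 1: m_dot * g0 = 345.6 * 9.81 = 3390.34
Step 2: Isp = 1370686 / 3390.34 = 404.3 s

404.3


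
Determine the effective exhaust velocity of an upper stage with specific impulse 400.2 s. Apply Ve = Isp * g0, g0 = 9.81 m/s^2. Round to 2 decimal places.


Step 1: Ve = Isp * g0 = 400.2 * 9.81
Step 2: Ve = 3925.96 m/s

3925.96


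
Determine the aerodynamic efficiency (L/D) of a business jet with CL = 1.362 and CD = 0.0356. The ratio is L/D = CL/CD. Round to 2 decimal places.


Step 1: L/D = CL / CD = 1.362 / 0.0356
Step 2: L/D = 38.26

38.26


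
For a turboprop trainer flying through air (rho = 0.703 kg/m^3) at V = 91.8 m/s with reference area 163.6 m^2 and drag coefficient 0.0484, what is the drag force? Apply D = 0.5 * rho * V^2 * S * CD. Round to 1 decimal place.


Step 1: Dynamic pressure q = 0.5 * 0.703 * 91.8^2 = 2962.1749 Pa
Step 2: Drag D = q * S * CD = 2962.1749 * 163.6 * 0.0484
Step 3: D = 23455.2 N

23455.2


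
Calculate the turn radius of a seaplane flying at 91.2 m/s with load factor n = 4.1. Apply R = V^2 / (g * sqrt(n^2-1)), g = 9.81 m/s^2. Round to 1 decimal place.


Step 1: V^2 = 91.2^2 = 8317.44
Step 2: n^2 - 1 = 4.1^2 - 1 = 15.81
Step 3: sqrt(15.81) = 3.976179
Step 4: R = 8317.44 / (9.81 * 3.976179) = 213.2 m

213.2


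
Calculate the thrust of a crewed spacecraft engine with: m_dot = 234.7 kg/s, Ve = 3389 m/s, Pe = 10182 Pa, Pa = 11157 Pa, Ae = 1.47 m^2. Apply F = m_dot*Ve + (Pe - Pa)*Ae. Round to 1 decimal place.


Step 1: Momentum thrust = m_dot * Ve = 234.7 * 3389 = 795398.3 N
Step 2: Pressure thrust = (Pe - Pa) * Ae = (10182 - 11157) * 1.47 = -1433.25 N
Step 3: Total thrust F = 795398.3 + -1433.25 = 793965.1 N

793965.1


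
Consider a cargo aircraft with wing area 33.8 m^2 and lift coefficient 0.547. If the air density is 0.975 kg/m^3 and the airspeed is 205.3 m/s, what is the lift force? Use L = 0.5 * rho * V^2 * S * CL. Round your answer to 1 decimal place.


Step 1: Calculate dynamic pressure q = 0.5 * 0.975 * 205.3^2 = 0.5 * 0.975 * 42148.09 = 20547.1939 Pa
Step 2: Multiply by wing area and lift coefficient: L = 20547.1939 * 33.8 * 0.547
Step 3: L = 694495.153 * 0.547 = 379888.8 N

379888.8


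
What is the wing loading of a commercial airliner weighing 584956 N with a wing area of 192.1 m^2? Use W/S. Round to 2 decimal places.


Step 1: Wing loading = W / S = 584956 / 192.1
Step 2: Wing loading = 3045.06 N/m^2

3045.06


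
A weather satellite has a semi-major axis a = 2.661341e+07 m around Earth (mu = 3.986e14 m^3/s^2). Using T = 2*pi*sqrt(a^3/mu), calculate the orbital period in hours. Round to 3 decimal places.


Step 1: a^3 / mu = 1.884958e+22 / 3.986e14 = 4.728945e+07
Step 2: sqrt(4.728945e+07) = 6876.7326 s
Step 3: T = 2*pi * 6876.7326 = 43207.79 s
Step 4: T in hours = 43207.79 / 3600 = 12.002 hours

12.002


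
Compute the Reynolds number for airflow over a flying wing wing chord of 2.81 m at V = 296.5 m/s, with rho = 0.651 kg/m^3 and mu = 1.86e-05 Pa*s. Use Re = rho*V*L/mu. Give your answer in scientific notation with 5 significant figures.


Step 1: Numerator = rho * V * L = 0.651 * 296.5 * 2.81 = 542.390415
Step 2: Re = 542.390415 / 1.86e-05
Step 3: Re = 2.9161e+07

2.9161e+07


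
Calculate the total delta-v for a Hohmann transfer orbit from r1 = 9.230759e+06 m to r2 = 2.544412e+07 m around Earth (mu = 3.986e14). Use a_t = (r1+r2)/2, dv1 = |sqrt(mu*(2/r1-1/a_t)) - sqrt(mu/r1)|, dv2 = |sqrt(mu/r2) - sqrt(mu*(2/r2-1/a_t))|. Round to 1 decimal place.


Step 1: Transfer semi-major axis a_t = (9.230759e+06 + 2.544412e+07) / 2 = 1.733744e+07 m
Step 2: v1 (circular at r1) = sqrt(mu/r1) = 6571.28 m/s
Step 3: v_t1 = sqrt(mu*(2/r1 - 1/a_t)) = 7960.7 m/s
Step 4: dv1 = |7960.7 - 6571.28| = 1389.42 m/s
Step 5: v2 (circular at r2) = 3957.99 m/s, v_t2 = 2888.03 m/s
Step 6: dv2 = |3957.99 - 2888.03| = 1069.97 m/s
Step 7: Total delta-v = 1389.42 + 1069.97 = 2459.4 m/s

2459.4


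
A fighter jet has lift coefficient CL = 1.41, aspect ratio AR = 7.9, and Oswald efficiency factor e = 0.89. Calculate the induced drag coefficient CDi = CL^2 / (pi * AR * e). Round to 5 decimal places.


Step 1: CL^2 = 1.41^2 = 1.9881
Step 2: pi * AR * e = 3.14159 * 7.9 * 0.89 = 22.088538
Step 3: CDi = 1.9881 / 22.088538 = 0.09001

0.09001


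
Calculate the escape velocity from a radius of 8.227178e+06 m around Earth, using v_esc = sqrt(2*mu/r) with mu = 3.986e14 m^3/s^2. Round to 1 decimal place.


Step 1: 2*mu/r = 2 * 3.986e14 / 8.227178e+06 = 96898353.2385
Step 2: v_esc = sqrt(96898353.2385) = 9843.7 m/s

9843.7


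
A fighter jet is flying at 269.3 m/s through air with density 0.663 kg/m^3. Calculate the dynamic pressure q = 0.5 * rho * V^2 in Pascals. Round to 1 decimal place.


Step 1: V^2 = 269.3^2 = 72522.49
Step 2: q = 0.5 * 0.663 * 72522.49
Step 3: q = 24041.2 Pa

24041.2


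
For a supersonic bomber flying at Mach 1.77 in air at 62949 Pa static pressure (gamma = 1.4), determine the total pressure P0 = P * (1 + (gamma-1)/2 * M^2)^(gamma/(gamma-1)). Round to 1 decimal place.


Step 1: (gamma-1)/2 * M^2 = 0.2 * 3.1329 = 0.62658
Step 2: 1 + 0.62658 = 1.62658
Step 3: Exponent gamma/(gamma-1) = 3.5
Step 4: P0 = 62949 * 1.62658^3.5 = 345503.8 Pa

345503.8


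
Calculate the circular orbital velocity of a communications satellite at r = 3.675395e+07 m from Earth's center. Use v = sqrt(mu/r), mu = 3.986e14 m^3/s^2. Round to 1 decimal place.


Step 1: mu / r = 3.986e14 / 3.675395e+07 = 10845092.8404
Step 2: v = sqrt(10845092.8404) = 3293.2 m/s

3293.2


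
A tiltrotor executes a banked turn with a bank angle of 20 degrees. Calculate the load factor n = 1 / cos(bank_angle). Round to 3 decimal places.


Step 1: Convert 20 degrees to radians = 0.349066
Step 2: cos(20 deg) = 0.939693
Step 3: n = 1 / 0.939693 = 1.064

1.064


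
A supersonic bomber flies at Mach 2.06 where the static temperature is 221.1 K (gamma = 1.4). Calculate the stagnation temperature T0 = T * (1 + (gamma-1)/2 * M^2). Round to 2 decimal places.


Step 1: (gamma-1)/2 = 0.2
Step 2: M^2 = 4.2436
Step 3: 1 + 0.2 * 4.2436 = 1.84872
Step 4: T0 = 221.1 * 1.84872 = 408.75 K

408.75


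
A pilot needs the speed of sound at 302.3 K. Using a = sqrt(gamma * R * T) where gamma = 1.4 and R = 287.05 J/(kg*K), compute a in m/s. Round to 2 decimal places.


Step 1: gamma * R * T = 1.4 * 287.05 * 302.3 = 121485.301
Step 2: a = sqrt(121485.301) = 348.55 m/s

348.55


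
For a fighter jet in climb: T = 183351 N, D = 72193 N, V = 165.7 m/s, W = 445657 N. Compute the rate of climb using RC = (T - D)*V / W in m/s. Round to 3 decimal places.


Step 1: Excess thrust = T - D = 183351 - 72193 = 111158 N
Step 2: Excess power = 111158 * 165.7 = 18418880.6 W
Step 3: RC = 18418880.6 / 445657 = 41.330 m/s

41.330


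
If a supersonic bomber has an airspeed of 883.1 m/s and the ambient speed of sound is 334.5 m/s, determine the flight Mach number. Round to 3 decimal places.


Step 1: M = V / a = 883.1 / 334.5
Step 2: M = 2.640

2.640


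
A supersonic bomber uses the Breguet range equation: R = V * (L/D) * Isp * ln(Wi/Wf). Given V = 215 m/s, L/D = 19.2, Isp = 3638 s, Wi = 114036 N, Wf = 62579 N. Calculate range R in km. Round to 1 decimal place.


Step 1: Coefficient = V * (L/D) * Isp = 215 * 19.2 * 3638 = 15017664.0 m
Step 2: Wi/Wf = 114036 / 62579 = 1.822273
Step 3: ln(1.822273) = 0.600084
Step 4: R = 15017664.0 * 0.600084 = 9011866.3 m = 9011.9 km

9011.9


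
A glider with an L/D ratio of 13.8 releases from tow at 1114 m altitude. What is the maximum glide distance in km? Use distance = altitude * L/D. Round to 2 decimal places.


Step 1: Glide distance = altitude * L/D = 1114 * 13.8 = 15373.2 m
Step 2: Convert to km: 15373.2 / 1000 = 15.37 km

15.37


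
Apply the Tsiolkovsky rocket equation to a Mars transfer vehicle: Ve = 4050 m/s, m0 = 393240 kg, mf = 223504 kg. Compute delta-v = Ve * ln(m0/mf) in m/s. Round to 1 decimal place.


Step 1: Mass ratio m0/mf = 393240 / 223504 = 1.759432
Step 2: ln(1.759432) = 0.564991
Step 3: delta-v = 4050 * 0.564991 = 2288.2 m/s

2288.2


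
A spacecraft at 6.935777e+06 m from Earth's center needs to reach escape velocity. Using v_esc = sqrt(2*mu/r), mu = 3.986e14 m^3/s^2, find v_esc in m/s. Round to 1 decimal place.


Step 1: 2*mu/r = 2 * 3.986e14 / 6.935777e+06 = 114940258.3157
Step 2: v_esc = sqrt(114940258.3157) = 10721.0 m/s

10721.0


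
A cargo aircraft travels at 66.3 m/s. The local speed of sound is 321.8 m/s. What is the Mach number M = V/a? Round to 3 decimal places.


Step 1: M = V / a = 66.3 / 321.8
Step 2: M = 0.206

0.206


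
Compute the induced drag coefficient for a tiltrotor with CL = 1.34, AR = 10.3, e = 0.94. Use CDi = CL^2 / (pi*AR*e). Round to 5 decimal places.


Step 1: CL^2 = 1.34^2 = 1.7956
Step 2: pi * AR * e = 3.14159 * 10.3 * 0.94 = 30.4169
Step 3: CDi = 1.7956 / 30.4169 = 0.05903

0.05903


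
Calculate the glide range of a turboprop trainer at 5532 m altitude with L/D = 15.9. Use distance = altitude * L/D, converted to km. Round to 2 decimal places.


Step 1: Glide distance = altitude * L/D = 5532 * 15.9 = 87958.8 m
Step 2: Convert to km: 87958.8 / 1000 = 87.96 km

87.96


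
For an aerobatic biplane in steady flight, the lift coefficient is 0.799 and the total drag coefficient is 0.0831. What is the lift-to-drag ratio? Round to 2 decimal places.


Step 1: L/D = CL / CD = 0.799 / 0.0831
Step 2: L/D = 9.61

9.61


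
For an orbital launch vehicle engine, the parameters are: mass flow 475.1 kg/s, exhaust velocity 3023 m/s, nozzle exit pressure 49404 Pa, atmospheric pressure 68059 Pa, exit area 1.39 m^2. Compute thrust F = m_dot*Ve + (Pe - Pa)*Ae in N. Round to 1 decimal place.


Step 1: Momentum thrust = m_dot * Ve = 475.1 * 3023 = 1436227.3 N
Step 2: Pressure thrust = (Pe - Pa) * Ae = (49404 - 68059) * 1.39 = -25930.45 N
Step 3: Total thrust F = 1436227.3 + -25930.45 = 1410296.9 N

1410296.9


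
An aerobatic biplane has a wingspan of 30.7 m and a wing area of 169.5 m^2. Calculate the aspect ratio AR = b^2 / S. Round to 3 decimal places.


Step 1: b^2 = 30.7^2 = 942.49
Step 2: AR = 942.49 / 169.5 = 5.560

5.560


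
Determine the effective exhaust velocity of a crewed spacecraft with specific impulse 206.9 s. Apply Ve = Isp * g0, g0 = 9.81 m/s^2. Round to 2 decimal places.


Step 1: Ve = Isp * g0 = 206.9 * 9.81
Step 2: Ve = 2029.69 m/s

2029.69


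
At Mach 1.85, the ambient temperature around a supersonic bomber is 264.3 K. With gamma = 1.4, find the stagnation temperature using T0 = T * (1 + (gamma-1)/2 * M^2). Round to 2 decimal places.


Step 1: (gamma-1)/2 = 0.2
Step 2: M^2 = 3.4225
Step 3: 1 + 0.2 * 3.4225 = 1.6845
Step 4: T0 = 264.3 * 1.6845 = 445.21 K

445.21


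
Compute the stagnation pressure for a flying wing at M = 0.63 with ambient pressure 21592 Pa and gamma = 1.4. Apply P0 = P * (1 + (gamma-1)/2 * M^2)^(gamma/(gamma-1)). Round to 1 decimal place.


Step 1: (gamma-1)/2 * M^2 = 0.2 * 0.3969 = 0.07938
Step 2: 1 + 0.07938 = 1.07938
Step 3: Exponent gamma/(gamma-1) = 3.5
Step 4: P0 = 21592 * 1.07938^3.5 = 28210.0 Pa

28210.0


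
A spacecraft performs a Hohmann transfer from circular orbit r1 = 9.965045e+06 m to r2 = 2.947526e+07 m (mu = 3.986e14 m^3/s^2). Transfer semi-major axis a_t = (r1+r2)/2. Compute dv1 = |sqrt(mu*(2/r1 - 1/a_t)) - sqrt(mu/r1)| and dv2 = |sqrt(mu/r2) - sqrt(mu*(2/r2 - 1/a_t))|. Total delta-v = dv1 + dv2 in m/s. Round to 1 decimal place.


Step 1: Transfer semi-major axis a_t = (9.965045e+06 + 2.947526e+07) / 2 = 1.972015e+07 m
Step 2: v1 (circular at r1) = sqrt(mu/r1) = 6324.54 m/s
Step 3: v_t1 = sqrt(mu*(2/r1 - 1/a_t)) = 7732.19 m/s
Step 4: dv1 = |7732.19 - 6324.54| = 1407.65 m/s
Step 5: v2 (circular at r2) = 3677.39 m/s, v_t2 = 2614.11 m/s
Step 6: dv2 = |3677.39 - 2614.11| = 1063.28 m/s
Step 7: Total delta-v = 1407.65 + 1063.28 = 2470.9 m/s

2470.9


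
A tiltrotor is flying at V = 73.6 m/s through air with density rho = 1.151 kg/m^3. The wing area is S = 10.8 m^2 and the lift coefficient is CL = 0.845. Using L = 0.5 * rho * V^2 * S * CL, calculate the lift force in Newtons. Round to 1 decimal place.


Step 1: Calculate dynamic pressure q = 0.5 * 1.151 * 73.6^2 = 0.5 * 1.151 * 5416.96 = 3117.4605 Pa
Step 2: Multiply by wing area and lift coefficient: L = 3117.4605 * 10.8 * 0.845
Step 3: L = 33668.5732 * 0.845 = 28449.9 N

28449.9


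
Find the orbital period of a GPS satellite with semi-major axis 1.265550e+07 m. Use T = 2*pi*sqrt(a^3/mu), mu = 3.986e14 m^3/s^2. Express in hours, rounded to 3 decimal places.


Step 1: a^3 / mu = 2.026926e+21 / 3.986e14 = 5.085113e+06
Step 2: sqrt(5.085113e+06) = 2255.0196 s
Step 3: T = 2*pi * 2255.0196 = 14168.71 s
Step 4: T in hours = 14168.71 / 3600 = 3.936 hours

3.936


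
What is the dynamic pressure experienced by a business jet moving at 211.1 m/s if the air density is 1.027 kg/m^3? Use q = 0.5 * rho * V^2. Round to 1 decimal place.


Step 1: V^2 = 211.1^2 = 44563.21
Step 2: q = 0.5 * 1.027 * 44563.21
Step 3: q = 22883.2 Pa

22883.2


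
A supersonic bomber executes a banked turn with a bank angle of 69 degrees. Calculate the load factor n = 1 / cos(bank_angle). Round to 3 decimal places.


Step 1: Convert 69 degrees to radians = 1.204277
Step 2: cos(69 deg) = 0.358368
Step 3: n = 1 / 0.358368 = 2.790

2.790


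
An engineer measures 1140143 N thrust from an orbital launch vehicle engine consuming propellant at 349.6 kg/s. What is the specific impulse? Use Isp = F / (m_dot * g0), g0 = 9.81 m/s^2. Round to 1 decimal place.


Step 1: m_dot * g0 = 349.6 * 9.81 = 3429.58
Step 2: Isp = 1140143 / 3429.58 = 332.4 s

332.4


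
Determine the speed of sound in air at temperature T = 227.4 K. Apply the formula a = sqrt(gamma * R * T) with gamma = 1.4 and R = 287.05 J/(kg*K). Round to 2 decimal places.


Step 1: gamma * R * T = 1.4 * 287.05 * 227.4 = 91385.238
Step 2: a = sqrt(91385.238) = 302.30 m/s

302.30


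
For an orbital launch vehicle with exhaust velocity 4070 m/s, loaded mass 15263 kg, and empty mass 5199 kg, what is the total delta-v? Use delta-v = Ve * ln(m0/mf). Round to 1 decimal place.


Step 1: Mass ratio m0/mf = 15263 / 5199 = 2.935757
Step 2: ln(2.935757) = 1.076965
Step 3: delta-v = 4070 * 1.076965 = 4383.2 m/s

4383.2


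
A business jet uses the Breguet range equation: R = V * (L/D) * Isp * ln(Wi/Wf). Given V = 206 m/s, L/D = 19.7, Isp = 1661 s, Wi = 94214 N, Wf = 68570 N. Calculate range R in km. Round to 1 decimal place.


Step 1: Coefficient = V * (L/D) * Isp = 206 * 19.7 * 1661 = 6740670.2 m
Step 2: Wi/Wf = 94214 / 68570 = 1.373983
Step 3: ln(1.373983) = 0.317714
Step 4: R = 6740670.2 * 0.317714 = 2141603.1 m = 2141.6 km

2141.6


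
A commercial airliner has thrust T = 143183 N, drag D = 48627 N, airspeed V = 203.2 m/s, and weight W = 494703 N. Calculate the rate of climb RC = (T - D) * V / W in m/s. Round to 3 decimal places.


Step 1: Excess thrust = T - D = 143183 - 48627 = 94556 N
Step 2: Excess power = 94556 * 203.2 = 19213779.2 W
Step 3: RC = 19213779.2 / 494703 = 38.839 m/s

38.839


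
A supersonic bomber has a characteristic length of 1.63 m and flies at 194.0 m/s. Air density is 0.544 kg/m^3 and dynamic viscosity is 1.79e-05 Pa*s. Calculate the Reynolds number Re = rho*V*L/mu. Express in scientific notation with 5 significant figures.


Step 1: Numerator = rho * V * L = 0.544 * 194.0 * 1.63 = 172.02368
Step 2: Re = 172.02368 / 1.79e-05
Step 3: Re = 9.6103e+06

9.6103e+06


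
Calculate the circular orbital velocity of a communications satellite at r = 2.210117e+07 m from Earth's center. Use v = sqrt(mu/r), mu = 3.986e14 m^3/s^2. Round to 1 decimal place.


Step 1: mu / r = 3.986e14 / 2.210117e+07 = 18035244.288
Step 2: v = sqrt(18035244.288) = 4246.8 m/s

4246.8


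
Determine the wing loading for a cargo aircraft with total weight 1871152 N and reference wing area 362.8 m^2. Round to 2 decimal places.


Step 1: Wing loading = W / S = 1871152 / 362.8
Step 2: Wing loading = 5157.53 N/m^2

5157.53


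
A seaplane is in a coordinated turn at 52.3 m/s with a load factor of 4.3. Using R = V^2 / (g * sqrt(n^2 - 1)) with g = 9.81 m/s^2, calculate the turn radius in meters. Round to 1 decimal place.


Step 1: V^2 = 52.3^2 = 2735.29
Step 2: n^2 - 1 = 4.3^2 - 1 = 17.49
Step 3: sqrt(17.49) = 4.182105
Step 4: R = 2735.29 / (9.81 * 4.182105) = 66.7 m

66.7


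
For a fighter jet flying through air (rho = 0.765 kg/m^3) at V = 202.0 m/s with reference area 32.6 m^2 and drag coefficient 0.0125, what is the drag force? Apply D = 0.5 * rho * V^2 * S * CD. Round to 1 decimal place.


Step 1: Dynamic pressure q = 0.5 * 0.765 * 202.0^2 = 15607.53 Pa
Step 2: Drag D = q * S * CD = 15607.53 * 32.6 * 0.0125
Step 3: D = 6360.1 N

6360.1


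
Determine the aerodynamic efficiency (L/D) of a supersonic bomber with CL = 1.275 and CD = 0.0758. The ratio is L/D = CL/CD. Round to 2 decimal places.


Step 1: L/D = CL / CD = 1.275 / 0.0758
Step 2: L/D = 16.82

16.82


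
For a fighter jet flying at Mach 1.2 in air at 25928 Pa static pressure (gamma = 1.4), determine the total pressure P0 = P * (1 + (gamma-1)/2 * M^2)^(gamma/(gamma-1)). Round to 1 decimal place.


Step 1: (gamma-1)/2 * M^2 = 0.2 * 1.44 = 0.288
Step 2: 1 + 0.288 = 1.288
Step 3: Exponent gamma/(gamma-1) = 3.5
Step 4: P0 = 25928 * 1.288^3.5 = 62874.5 Pa

62874.5


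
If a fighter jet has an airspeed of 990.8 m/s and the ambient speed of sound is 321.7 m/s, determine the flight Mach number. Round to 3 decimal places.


Step 1: M = V / a = 990.8 / 321.7
Step 2: M = 3.080

3.080


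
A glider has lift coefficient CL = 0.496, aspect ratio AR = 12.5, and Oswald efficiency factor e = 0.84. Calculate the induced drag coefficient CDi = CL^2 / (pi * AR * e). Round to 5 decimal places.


Step 1: CL^2 = 0.496^2 = 0.246016
Step 2: pi * AR * e = 3.14159 * 12.5 * 0.84 = 32.986723
Step 3: CDi = 0.246016 / 32.986723 = 0.00746

0.00746


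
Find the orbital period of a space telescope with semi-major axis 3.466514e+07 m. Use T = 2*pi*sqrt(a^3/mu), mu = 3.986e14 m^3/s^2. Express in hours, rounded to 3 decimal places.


Step 1: a^3 / mu = 4.165613e+22 / 3.986e14 = 1.045061e+08
Step 2: sqrt(1.045061e+08) = 10222.8218 s
Step 3: T = 2*pi * 10222.8218 = 64231.88 s
Step 4: T in hours = 64231.88 / 3600 = 17.842 hours

17.842


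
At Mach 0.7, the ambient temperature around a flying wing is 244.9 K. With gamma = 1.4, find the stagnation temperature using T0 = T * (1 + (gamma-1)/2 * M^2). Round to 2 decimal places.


Step 1: (gamma-1)/2 = 0.2
Step 2: M^2 = 0.49
Step 3: 1 + 0.2 * 0.49 = 1.098
Step 4: T0 = 244.9 * 1.098 = 268.90 K

268.90


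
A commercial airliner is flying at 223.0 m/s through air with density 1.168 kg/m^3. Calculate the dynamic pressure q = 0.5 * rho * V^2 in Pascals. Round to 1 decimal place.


Step 1: V^2 = 223.0^2 = 49729.0
Step 2: q = 0.5 * 1.168 * 49729.0
Step 3: q = 29041.7 Pa

29041.7


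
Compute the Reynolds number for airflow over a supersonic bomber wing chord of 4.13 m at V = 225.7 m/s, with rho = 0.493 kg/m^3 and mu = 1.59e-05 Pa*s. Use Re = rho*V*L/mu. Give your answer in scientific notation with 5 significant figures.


Step 1: Numerator = rho * V * L = 0.493 * 225.7 * 4.13 = 459.545513
Step 2: Re = 459.545513 / 1.59e-05
Step 3: Re = 2.8902e+07

2.8902e+07


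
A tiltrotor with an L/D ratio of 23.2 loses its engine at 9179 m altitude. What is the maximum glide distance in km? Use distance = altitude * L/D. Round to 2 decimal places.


Step 1: Glide distance = altitude * L/D = 9179 * 23.2 = 212952.8 m
Step 2: Convert to km: 212952.8 / 1000 = 212.95 km

212.95


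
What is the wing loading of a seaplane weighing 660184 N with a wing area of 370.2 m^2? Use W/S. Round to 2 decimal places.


Step 1: Wing loading = W / S = 660184 / 370.2
Step 2: Wing loading = 1783.32 N/m^2

1783.32


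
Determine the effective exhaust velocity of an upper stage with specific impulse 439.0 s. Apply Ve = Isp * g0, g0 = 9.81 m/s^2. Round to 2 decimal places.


Step 1: Ve = Isp * g0 = 439.0 * 9.81
Step 2: Ve = 4306.59 m/s

4306.59


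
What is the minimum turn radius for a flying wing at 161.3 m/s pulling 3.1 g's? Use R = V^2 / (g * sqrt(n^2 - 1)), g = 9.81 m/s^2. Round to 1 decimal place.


Step 1: V^2 = 161.3^2 = 26017.69
Step 2: n^2 - 1 = 3.1^2 - 1 = 8.61
Step 3: sqrt(8.61) = 2.93428
Step 4: R = 26017.69 / (9.81 * 2.93428) = 903.9 m

903.9


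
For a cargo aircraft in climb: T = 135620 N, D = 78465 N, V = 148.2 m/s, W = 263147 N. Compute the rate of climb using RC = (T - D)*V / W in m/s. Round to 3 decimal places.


Step 1: Excess thrust = T - D = 135620 - 78465 = 57155 N
Step 2: Excess power = 57155 * 148.2 = 8470371.0 W
Step 3: RC = 8470371.0 / 263147 = 32.189 m/s

32.189


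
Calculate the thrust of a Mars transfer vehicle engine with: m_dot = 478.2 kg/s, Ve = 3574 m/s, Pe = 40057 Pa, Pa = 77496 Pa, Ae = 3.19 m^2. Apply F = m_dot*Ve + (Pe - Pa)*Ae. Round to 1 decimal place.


Step 1: Momentum thrust = m_dot * Ve = 478.2 * 3574 = 1709086.8 N
Step 2: Pressure thrust = (Pe - Pa) * Ae = (40057 - 77496) * 3.19 = -119430.41 N
Step 3: Total thrust F = 1709086.8 + -119430.41 = 1589656.4 N

1589656.4


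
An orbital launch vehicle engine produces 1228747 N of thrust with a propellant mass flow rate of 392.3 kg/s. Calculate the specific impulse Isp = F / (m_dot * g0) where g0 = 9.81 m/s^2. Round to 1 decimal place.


Step 1: m_dot * g0 = 392.3 * 9.81 = 3848.46
Step 2: Isp = 1228747 / 3848.46 = 319.3 s

319.3


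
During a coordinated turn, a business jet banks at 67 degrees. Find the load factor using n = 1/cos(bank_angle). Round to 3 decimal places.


Step 1: Convert 67 degrees to radians = 1.169371
Step 2: cos(67 deg) = 0.390731
Step 3: n = 1 / 0.390731 = 2.559

2.559


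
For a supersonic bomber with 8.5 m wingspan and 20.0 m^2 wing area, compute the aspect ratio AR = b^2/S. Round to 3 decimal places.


Step 1: b^2 = 8.5^2 = 72.25
Step 2: AR = 72.25 / 20.0 = 3.613

3.613


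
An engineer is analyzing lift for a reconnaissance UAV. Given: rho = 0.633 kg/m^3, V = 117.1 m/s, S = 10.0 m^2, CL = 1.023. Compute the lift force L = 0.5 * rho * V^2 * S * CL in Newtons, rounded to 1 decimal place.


Step 1: Calculate dynamic pressure q = 0.5 * 0.633 * 117.1^2 = 0.5 * 0.633 * 13712.41 = 4339.9778 Pa
Step 2: Multiply by wing area and lift coefficient: L = 4339.9778 * 10.0 * 1.023
Step 3: L = 43399.7776 * 1.023 = 44398.0 N

44398.0


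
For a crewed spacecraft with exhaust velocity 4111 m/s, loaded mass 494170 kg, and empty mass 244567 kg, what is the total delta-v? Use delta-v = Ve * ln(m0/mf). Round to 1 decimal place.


Step 1: Mass ratio m0/mf = 494170 / 244567 = 2.020591
Step 2: ln(2.020591) = 0.70339
Step 3: delta-v = 4111 * 0.70339 = 2891.6 m/s

2891.6


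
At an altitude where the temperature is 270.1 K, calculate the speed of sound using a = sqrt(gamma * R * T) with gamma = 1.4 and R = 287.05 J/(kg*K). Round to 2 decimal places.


Step 1: gamma * R * T = 1.4 * 287.05 * 270.1 = 108545.087
Step 2: a = sqrt(108545.087) = 329.46 m/s

329.46


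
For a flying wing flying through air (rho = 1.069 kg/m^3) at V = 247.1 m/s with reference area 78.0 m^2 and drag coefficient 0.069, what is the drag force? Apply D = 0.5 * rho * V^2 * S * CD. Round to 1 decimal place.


Step 1: Dynamic pressure q = 0.5 * 1.069 * 247.1^2 = 32635.7201 Pa
Step 2: Drag D = q * S * CD = 32635.7201 * 78.0 * 0.069
Step 3: D = 175645.4 N

175645.4


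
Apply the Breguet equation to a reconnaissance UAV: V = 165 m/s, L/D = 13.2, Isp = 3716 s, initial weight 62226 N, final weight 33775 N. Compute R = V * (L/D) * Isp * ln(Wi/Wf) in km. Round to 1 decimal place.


Step 1: Coefficient = V * (L/D) * Isp = 165 * 13.2 * 3716 = 8093448.0 m
Step 2: Wi/Wf = 62226 / 33775 = 1.842369
Step 3: ln(1.842369) = 0.611052
Step 4: R = 8093448.0 * 0.611052 = 4945517.9 m = 4945.5 km

4945.5


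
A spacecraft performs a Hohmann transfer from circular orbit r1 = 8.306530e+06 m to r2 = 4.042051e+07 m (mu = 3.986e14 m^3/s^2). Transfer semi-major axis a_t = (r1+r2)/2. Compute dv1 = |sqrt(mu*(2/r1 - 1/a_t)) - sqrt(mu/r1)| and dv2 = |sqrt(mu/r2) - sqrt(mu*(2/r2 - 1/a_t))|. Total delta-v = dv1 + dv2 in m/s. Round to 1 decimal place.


Step 1: Transfer semi-major axis a_t = (8.306530e+06 + 4.042051e+07) / 2 = 2.436352e+07 m
Step 2: v1 (circular at r1) = sqrt(mu/r1) = 6927.22 m/s
Step 3: v_t1 = sqrt(mu*(2/r1 - 1/a_t)) = 8922.56 m/s
Step 4: dv1 = |8922.56 - 6927.22| = 1995.35 m/s
Step 5: v2 (circular at r2) = 3140.28 m/s, v_t2 = 1833.61 m/s
Step 6: dv2 = |3140.28 - 1833.61| = 1306.66 m/s
Step 7: Total delta-v = 1995.35 + 1306.66 = 3302.0 m/s

3302.0


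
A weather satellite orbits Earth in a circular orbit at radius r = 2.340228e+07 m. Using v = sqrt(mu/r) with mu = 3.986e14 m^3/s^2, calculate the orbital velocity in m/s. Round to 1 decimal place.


Step 1: mu / r = 3.986e14 / 2.340228e+07 = 17032528.4545
Step 2: v = sqrt(17032528.4545) = 4127.0 m/s

4127.0


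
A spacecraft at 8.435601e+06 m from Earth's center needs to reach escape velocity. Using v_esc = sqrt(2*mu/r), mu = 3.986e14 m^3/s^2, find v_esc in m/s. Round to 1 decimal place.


Step 1: 2*mu/r = 2 * 3.986e14 / 8.435601e+06 = 94504232.7156
Step 2: v_esc = sqrt(94504232.7156) = 9721.3 m/s

9721.3


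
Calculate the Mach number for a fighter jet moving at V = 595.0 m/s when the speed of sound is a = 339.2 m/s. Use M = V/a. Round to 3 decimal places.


Step 1: M = V / a = 595.0 / 339.2
Step 2: M = 1.754

1.754


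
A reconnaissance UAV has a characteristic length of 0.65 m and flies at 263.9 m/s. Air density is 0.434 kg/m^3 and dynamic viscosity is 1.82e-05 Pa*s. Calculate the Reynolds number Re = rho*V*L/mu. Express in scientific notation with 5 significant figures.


Step 1: Numerator = rho * V * L = 0.434 * 263.9 * 0.65 = 74.44619
Step 2: Re = 74.44619 / 1.82e-05
Step 3: Re = 4.0905e+06

4.0905e+06


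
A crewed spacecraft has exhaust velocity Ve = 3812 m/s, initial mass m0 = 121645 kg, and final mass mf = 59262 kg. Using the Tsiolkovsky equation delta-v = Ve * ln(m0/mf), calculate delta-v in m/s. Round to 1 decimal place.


Step 1: Mass ratio m0/mf = 121645 / 59262 = 2.052664
Step 2: ln(2.052664) = 0.719139
Step 3: delta-v = 3812 * 0.719139 = 2741.4 m/s

2741.4


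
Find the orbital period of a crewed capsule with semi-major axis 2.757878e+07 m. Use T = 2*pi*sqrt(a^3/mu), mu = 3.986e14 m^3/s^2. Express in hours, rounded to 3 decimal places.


Step 1: a^3 / mu = 2.097612e+22 / 3.986e14 = 5.262448e+07
Step 2: sqrt(5.262448e+07) = 7254.2736 s
Step 3: T = 2*pi * 7254.2736 = 45579.95 s
Step 4: T in hours = 45579.95 / 3600 = 12.661 hours

12.661


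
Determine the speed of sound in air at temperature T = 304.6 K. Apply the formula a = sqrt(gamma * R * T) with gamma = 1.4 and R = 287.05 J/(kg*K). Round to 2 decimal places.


Step 1: gamma * R * T = 1.4 * 287.05 * 304.6 = 122409.602
Step 2: a = sqrt(122409.602) = 349.87 m/s

349.87


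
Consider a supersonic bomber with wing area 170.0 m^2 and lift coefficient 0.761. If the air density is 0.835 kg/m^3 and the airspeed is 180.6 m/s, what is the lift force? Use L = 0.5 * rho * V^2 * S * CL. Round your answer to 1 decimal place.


Step 1: Calculate dynamic pressure q = 0.5 * 0.835 * 180.6^2 = 0.5 * 0.835 * 32616.36 = 13617.3303 Pa
Step 2: Multiply by wing area and lift coefficient: L = 13617.3303 * 170.0 * 0.761
Step 3: L = 2314946.151 * 0.761 = 1761674.0 N

1761674.0


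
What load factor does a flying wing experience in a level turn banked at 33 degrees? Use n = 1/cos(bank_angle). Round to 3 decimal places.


Step 1: Convert 33 degrees to radians = 0.575959
Step 2: cos(33 deg) = 0.838671
Step 3: n = 1 / 0.838671 = 1.192

1.192


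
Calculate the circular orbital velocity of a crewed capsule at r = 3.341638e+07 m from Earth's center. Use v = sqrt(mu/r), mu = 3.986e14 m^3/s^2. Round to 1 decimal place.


Step 1: mu / r = 3.986e14 / 3.341638e+07 = 11928281.8785
Step 2: v = sqrt(11928281.8785) = 3453.7 m/s

3453.7


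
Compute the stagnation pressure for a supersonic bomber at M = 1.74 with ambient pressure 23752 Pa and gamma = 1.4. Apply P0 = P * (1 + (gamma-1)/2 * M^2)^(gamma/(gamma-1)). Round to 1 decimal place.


Step 1: (gamma-1)/2 * M^2 = 0.2 * 3.0276 = 0.60552
Step 2: 1 + 0.60552 = 1.60552
Step 3: Exponent gamma/(gamma-1) = 3.5
Step 4: P0 = 23752 * 1.60552^3.5 = 124553.3 Pa

124553.3


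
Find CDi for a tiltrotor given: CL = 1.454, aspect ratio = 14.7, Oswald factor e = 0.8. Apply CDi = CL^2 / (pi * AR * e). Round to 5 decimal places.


Step 1: CL^2 = 1.454^2 = 2.114116
Step 2: pi * AR * e = 3.14159 * 14.7 * 0.8 = 36.94513
Step 3: CDi = 2.114116 / 36.94513 = 0.05722

0.05722


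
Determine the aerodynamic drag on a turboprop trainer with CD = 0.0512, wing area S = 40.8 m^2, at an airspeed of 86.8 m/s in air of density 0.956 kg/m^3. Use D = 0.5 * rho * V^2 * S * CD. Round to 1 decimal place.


Step 1: Dynamic pressure q = 0.5 * 0.956 * 86.8^2 = 3601.3667 Pa
Step 2: Drag D = q * S * CD = 3601.3667 * 40.8 * 0.0512
Step 3: D = 7523.1 N

7523.1


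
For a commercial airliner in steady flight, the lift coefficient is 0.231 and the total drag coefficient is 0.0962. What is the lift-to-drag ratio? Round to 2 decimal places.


Step 1: L/D = CL / CD = 0.231 / 0.0962
Step 2: L/D = 2.40

2.40


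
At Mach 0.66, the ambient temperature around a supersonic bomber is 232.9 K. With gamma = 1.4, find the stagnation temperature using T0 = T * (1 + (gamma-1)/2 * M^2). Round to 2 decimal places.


Step 1: (gamma-1)/2 = 0.2
Step 2: M^2 = 0.4356
Step 3: 1 + 0.2 * 0.4356 = 1.08712
Step 4: T0 = 232.9 * 1.08712 = 253.19 K

253.19


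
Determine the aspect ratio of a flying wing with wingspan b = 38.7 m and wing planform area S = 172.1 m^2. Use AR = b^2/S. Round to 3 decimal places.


Step 1: b^2 = 38.7^2 = 1497.69
Step 2: AR = 1497.69 / 172.1 = 8.702

8.702


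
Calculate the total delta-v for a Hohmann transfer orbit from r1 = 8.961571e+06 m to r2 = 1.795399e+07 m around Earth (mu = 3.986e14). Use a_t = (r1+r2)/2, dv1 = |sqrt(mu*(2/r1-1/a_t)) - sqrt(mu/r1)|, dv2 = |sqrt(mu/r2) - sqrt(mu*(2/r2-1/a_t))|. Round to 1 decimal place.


Step 1: Transfer semi-major axis a_t = (8.961571e+06 + 1.795399e+07) / 2 = 1.345778e+07 m
Step 2: v1 (circular at r1) = sqrt(mu/r1) = 6669.24 m/s
Step 3: v_t1 = sqrt(mu*(2/r1 - 1/a_t)) = 7703.19 m/s
Step 4: dv1 = |7703.19 - 6669.24| = 1033.94 m/s
Step 5: v2 (circular at r2) = 4711.81 m/s, v_t2 = 3844.97 m/s
Step 6: dv2 = |4711.81 - 3844.97| = 866.84 m/s
Step 7: Total delta-v = 1033.94 + 866.84 = 1900.8 m/s

1900.8


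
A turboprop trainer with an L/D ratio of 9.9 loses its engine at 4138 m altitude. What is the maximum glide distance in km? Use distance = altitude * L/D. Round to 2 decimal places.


Step 1: Glide distance = altitude * L/D = 4138 * 9.9 = 40966.2 m
Step 2: Convert to km: 40966.2 / 1000 = 40.97 km

40.97


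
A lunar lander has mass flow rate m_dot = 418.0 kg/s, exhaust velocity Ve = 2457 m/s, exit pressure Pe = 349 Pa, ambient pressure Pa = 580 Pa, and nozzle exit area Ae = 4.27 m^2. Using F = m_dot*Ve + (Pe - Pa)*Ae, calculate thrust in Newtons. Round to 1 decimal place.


Step 1: Momentum thrust = m_dot * Ve = 418.0 * 2457 = 1027026.0 N
Step 2: Pressure thrust = (Pe - Pa) * Ae = (349 - 580) * 4.27 = -986.37 N
Step 3: Total thrust F = 1027026.0 + -986.37 = 1026039.6 N

1026039.6


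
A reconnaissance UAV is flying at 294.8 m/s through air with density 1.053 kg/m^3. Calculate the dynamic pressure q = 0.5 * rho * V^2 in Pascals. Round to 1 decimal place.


Step 1: V^2 = 294.8^2 = 86907.04
Step 2: q = 0.5 * 1.053 * 86907.04
Step 3: q = 45756.6 Pa

45756.6


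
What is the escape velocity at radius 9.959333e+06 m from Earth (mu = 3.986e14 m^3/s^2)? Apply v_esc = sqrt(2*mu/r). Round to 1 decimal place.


Step 1: 2*mu/r = 2 * 3.986e14 / 9.959333e+06 = 80045521.1207
Step 2: v_esc = sqrt(80045521.1207) = 8946.8 m/s

8946.8


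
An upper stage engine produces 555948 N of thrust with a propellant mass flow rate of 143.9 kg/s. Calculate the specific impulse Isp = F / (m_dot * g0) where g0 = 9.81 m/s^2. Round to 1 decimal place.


Step 1: m_dot * g0 = 143.9 * 9.81 = 1411.66
Step 2: Isp = 555948 / 1411.66 = 393.8 s

393.8


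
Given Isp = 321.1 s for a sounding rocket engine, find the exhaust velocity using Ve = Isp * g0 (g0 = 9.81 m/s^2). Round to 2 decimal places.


Step 1: Ve = Isp * g0 = 321.1 * 9.81
Step 2: Ve = 3149.99 m/s

3149.99


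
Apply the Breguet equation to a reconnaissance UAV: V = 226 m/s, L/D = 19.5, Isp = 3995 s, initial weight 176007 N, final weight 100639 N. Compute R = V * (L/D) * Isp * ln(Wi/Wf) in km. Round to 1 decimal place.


Step 1: Coefficient = V * (L/D) * Isp = 226 * 19.5 * 3995 = 17605965.0 m
Step 2: Wi/Wf = 176007 / 100639 = 1.748895
Step 3: ln(1.748895) = 0.558984
Step 4: R = 17605965.0 * 0.558984 = 9841451.2 m = 9841.5 km

9841.5


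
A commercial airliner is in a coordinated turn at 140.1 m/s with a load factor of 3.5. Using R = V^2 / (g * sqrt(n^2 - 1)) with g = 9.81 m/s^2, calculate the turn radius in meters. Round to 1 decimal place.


Step 1: V^2 = 140.1^2 = 19628.01
Step 2: n^2 - 1 = 3.5^2 - 1 = 11.25
Step 3: sqrt(11.25) = 3.354102
Step 4: R = 19628.01 / (9.81 * 3.354102) = 596.5 m

596.5


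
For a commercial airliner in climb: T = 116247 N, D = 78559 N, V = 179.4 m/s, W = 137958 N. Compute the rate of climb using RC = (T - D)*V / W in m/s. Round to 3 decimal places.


Step 1: Excess thrust = T - D = 116247 - 78559 = 37688 N
Step 2: Excess power = 37688 * 179.4 = 6761227.2 W
Step 3: RC = 6761227.2 / 137958 = 49.009 m/s

49.009


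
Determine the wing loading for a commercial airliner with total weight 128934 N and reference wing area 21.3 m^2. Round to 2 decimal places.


Step 1: Wing loading = W / S = 128934 / 21.3
Step 2: Wing loading = 6053.24 N/m^2

6053.24


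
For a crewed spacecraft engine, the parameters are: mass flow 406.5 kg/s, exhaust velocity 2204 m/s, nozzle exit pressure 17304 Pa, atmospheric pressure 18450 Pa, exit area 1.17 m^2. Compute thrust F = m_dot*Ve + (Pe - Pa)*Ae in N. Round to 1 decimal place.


Step 1: Momentum thrust = m_dot * Ve = 406.5 * 2204 = 895926.0 N
Step 2: Pressure thrust = (Pe - Pa) * Ae = (17304 - 18450) * 1.17 = -1340.82 N
Step 3: Total thrust F = 895926.0 + -1340.82 = 894585.2 N

894585.2


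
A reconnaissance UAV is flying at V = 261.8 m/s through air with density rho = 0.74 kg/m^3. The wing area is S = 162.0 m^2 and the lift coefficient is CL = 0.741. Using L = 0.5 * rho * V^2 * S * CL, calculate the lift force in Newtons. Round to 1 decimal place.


Step 1: Calculate dynamic pressure q = 0.5 * 0.74 * 261.8^2 = 0.5 * 0.74 * 68539.24 = 25359.5188 Pa
Step 2: Multiply by wing area and lift coefficient: L = 25359.5188 * 162.0 * 0.741
Step 3: L = 4108242.0456 * 0.741 = 3044207.4 N

3044207.4
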